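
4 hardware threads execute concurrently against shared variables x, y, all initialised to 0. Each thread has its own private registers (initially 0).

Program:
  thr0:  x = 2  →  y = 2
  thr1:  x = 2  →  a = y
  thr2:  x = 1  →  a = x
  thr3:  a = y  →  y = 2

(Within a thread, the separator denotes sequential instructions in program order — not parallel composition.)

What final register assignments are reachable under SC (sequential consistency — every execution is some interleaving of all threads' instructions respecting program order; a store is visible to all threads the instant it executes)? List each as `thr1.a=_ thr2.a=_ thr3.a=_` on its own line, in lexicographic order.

thr1.a=0 thr2.a=1 thr3.a=0
thr1.a=0 thr2.a=1 thr3.a=2
thr1.a=0 thr2.a=2 thr3.a=0
thr1.a=0 thr2.a=2 thr3.a=2
thr1.a=2 thr2.a=1 thr3.a=0
thr1.a=2 thr2.a=1 thr3.a=2
thr1.a=2 thr2.a=2 thr3.a=0
thr1.a=2 thr2.a=2 thr3.a=2

outcome vector order: (thr1.a,thr2.a,thr3.a)
|SC outcomes| = 8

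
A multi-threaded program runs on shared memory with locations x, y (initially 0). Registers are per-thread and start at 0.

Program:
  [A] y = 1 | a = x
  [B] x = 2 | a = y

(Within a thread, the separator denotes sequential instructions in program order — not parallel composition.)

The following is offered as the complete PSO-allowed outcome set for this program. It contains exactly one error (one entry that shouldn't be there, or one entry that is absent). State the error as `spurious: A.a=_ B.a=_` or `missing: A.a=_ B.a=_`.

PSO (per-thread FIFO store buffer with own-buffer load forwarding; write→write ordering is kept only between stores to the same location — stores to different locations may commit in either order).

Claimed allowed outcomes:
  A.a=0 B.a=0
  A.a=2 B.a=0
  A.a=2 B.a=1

missing: A.a=0 B.a=1

outcome vector order: (A.a,B.a)
[PSO] allowed = {(0,0); (0,1); (2,0); (2,1)}
PSO∖claimed = {(0,1)}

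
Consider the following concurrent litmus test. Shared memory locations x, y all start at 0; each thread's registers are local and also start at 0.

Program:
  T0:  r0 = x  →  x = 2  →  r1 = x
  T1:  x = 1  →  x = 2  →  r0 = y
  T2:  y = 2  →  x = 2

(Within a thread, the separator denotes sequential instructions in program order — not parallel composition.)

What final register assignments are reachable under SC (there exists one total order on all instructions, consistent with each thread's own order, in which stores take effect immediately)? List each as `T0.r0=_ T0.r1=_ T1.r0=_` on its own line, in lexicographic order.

outcome vector order: (T0.r0,T0.r1,T1.r0)
|SC outcomes| = 9

T0.r0=0 T0.r1=1 T1.r0=0
T0.r0=0 T0.r1=1 T1.r0=2
T0.r0=0 T0.r1=2 T1.r0=0
T0.r0=0 T0.r1=2 T1.r0=2
T0.r0=1 T0.r1=2 T1.r0=0
T0.r0=1 T0.r1=2 T1.r0=2
T0.r0=2 T0.r1=1 T1.r0=2
T0.r0=2 T0.r1=2 T1.r0=0
T0.r0=2 T0.r1=2 T1.r0=2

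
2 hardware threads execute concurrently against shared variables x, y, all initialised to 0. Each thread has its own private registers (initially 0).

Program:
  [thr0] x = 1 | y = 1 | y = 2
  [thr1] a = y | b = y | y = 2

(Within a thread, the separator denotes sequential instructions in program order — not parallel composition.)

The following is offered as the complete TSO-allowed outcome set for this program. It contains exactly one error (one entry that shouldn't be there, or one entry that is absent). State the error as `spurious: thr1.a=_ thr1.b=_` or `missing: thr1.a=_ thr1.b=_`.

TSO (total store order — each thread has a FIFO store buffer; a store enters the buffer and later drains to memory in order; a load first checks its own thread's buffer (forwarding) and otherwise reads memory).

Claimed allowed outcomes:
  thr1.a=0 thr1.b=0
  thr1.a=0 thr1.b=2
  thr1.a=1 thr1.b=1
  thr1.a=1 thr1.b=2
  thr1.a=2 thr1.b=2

outcome vector order: (thr1.a,thr1.b)
TSO: 6 outcomes — {<0 0> <0 1> <0 2> <1 1> <1 2> <2 2>}
TSO∖claimed = {<0 1>}

missing: thr1.a=0 thr1.b=1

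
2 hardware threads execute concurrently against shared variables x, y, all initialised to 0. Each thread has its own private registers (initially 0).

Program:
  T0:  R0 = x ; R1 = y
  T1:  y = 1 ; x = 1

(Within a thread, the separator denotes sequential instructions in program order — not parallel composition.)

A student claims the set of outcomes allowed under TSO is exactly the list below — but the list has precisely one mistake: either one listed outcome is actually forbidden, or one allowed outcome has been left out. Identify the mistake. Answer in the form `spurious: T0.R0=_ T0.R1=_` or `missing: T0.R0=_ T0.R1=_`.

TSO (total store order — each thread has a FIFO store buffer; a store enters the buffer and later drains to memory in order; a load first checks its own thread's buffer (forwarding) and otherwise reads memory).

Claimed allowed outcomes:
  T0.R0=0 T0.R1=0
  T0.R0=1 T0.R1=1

outcome vector order: (T0.R0,T0.R1)
[TSO] allowed = {<0 0>; <0 1>; <1 1>}
TSO∖claimed = {<0 1>}

missing: T0.R0=0 T0.R1=1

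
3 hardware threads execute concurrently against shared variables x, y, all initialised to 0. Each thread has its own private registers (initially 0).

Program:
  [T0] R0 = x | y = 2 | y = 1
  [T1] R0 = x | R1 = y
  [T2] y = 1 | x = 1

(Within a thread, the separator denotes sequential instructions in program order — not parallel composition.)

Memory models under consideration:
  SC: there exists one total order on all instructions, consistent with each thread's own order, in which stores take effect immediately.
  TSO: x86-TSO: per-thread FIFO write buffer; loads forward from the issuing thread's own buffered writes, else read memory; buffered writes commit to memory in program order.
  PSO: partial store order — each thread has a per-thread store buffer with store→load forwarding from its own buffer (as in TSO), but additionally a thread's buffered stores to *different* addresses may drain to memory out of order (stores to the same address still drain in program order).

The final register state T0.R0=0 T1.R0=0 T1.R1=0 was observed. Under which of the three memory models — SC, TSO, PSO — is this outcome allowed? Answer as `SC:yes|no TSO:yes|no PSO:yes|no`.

SC:yes TSO:yes PSO:yes

outcome vector order: (T0.R0,T1.R0,T1.R1)
under SC → 000; 001; 002; 011; 012; 100; 101; 102; 111; 112
under TSO → 000; 001; 002; 011; 012; 100; 101; 102; 111; 112
under PSO → 000; 001; 002; 010; 011; 012; 100; 101; 102; 110; 111; 112
target 000 ∈ {SC,TSO,PSO}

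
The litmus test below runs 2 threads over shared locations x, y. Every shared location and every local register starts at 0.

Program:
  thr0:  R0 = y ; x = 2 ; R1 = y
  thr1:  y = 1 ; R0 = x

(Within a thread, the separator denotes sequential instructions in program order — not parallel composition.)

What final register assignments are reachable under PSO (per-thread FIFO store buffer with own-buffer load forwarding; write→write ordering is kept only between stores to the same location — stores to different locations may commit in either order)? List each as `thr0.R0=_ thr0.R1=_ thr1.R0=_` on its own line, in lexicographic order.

outcome vector order: (thr0.R0,thr0.R1,thr1.R0)
|PSO outcomes| = 6

thr0.R0=0 thr0.R1=0 thr1.R0=0
thr0.R0=0 thr0.R1=0 thr1.R0=2
thr0.R0=0 thr0.R1=1 thr1.R0=0
thr0.R0=0 thr0.R1=1 thr1.R0=2
thr0.R0=1 thr0.R1=1 thr1.R0=0
thr0.R0=1 thr0.R1=1 thr1.R0=2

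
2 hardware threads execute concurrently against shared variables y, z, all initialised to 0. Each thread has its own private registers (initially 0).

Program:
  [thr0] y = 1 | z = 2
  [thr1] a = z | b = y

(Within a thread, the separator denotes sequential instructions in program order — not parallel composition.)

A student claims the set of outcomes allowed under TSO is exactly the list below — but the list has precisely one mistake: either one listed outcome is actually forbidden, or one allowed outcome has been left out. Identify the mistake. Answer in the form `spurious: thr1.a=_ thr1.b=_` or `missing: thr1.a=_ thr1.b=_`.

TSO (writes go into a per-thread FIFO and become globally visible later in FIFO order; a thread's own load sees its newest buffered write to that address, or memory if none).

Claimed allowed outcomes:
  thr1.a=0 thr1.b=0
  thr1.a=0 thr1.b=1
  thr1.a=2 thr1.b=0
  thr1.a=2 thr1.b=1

outcome vector order: (thr1.a,thr1.b)
under TSO → 00 01 21
claimed∖TSO = {20}

spurious: thr1.a=2 thr1.b=0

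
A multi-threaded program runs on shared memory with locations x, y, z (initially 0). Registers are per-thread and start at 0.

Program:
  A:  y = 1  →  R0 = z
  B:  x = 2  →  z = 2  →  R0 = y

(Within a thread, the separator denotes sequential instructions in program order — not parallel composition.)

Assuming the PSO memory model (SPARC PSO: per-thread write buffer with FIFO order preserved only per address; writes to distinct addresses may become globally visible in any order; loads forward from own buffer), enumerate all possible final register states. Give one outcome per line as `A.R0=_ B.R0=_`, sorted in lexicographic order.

outcome vector order: (A.R0,B.R0)
|PSO outcomes| = 4

A.R0=0 B.R0=0
A.R0=0 B.R0=1
A.R0=2 B.R0=0
A.R0=2 B.R0=1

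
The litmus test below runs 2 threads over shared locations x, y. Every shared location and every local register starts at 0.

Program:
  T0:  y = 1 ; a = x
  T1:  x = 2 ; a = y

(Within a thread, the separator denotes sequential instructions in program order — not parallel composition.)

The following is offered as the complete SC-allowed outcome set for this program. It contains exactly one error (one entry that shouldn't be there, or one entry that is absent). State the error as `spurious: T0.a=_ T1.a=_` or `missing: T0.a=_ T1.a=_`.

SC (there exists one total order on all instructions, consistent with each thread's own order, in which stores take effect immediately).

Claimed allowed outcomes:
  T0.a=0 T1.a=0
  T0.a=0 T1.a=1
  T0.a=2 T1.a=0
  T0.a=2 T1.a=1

spurious: T0.a=0 T1.a=0

outcome vector order: (T0.a,T1.a)
under SC → 01; 20; 21
claimed∖SC = {00}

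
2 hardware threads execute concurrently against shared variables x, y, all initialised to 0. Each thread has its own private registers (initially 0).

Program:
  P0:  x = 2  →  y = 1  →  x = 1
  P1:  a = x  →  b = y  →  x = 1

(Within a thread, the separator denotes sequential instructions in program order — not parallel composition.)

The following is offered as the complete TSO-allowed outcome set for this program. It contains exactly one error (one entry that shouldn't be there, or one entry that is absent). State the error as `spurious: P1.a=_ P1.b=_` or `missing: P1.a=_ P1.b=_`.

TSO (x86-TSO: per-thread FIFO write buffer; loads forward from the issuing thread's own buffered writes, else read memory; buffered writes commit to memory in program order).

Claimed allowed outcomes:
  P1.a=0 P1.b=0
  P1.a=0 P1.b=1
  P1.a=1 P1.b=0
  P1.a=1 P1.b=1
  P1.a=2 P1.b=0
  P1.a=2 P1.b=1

outcome vector order: (P1.a,P1.b)
under TSO → 0/0 0/1 1/1 2/0 2/1
claimed∖TSO = {1/0}

spurious: P1.a=1 P1.b=0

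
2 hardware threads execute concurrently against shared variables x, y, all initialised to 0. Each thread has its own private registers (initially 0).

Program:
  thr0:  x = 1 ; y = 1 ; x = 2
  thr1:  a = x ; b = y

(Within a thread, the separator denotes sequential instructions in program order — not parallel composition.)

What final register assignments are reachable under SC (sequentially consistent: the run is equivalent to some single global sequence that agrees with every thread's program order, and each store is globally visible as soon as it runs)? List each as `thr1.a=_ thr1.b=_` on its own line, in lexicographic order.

thr1.a=0 thr1.b=0
thr1.a=0 thr1.b=1
thr1.a=1 thr1.b=0
thr1.a=1 thr1.b=1
thr1.a=2 thr1.b=1

outcome vector order: (thr1.a,thr1.b)
|SC outcomes| = 5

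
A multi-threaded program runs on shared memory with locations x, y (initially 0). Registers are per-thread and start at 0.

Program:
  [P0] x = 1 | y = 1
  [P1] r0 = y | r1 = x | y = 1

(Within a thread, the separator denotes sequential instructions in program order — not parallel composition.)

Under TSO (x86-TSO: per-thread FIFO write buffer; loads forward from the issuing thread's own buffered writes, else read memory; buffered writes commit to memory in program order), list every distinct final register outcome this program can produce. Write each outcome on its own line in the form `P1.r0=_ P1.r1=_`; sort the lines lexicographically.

outcome vector order: (P1.r0,P1.r1)
|TSO outcomes| = 3

P1.r0=0 P1.r1=0
P1.r0=0 P1.r1=1
P1.r0=1 P1.r1=1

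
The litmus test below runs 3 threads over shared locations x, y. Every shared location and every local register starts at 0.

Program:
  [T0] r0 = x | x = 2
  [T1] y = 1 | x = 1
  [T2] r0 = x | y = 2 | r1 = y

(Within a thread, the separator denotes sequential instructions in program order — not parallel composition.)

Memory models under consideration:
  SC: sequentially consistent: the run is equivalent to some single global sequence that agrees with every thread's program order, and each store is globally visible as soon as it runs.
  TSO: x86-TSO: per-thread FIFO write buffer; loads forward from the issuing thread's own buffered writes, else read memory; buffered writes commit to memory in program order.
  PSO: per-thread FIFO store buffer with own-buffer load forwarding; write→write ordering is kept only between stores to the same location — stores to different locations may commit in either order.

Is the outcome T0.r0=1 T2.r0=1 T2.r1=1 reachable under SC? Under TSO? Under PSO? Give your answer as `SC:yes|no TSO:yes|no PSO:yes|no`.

SC:no TSO:no PSO:yes

outcome vector order: (T0.r0,T2.r0,T2.r1)
SC (9): 001, 002, 012, 021, 022, 101, 102, 112, 122
TSO (9): 001, 002, 012, 021, 022, 101, 102, 112, 122
PSO (12): 001, 002, 011, 012, 021, 022, 101, 102, 111, 112, 121, 122
target 111 ∈ {PSO}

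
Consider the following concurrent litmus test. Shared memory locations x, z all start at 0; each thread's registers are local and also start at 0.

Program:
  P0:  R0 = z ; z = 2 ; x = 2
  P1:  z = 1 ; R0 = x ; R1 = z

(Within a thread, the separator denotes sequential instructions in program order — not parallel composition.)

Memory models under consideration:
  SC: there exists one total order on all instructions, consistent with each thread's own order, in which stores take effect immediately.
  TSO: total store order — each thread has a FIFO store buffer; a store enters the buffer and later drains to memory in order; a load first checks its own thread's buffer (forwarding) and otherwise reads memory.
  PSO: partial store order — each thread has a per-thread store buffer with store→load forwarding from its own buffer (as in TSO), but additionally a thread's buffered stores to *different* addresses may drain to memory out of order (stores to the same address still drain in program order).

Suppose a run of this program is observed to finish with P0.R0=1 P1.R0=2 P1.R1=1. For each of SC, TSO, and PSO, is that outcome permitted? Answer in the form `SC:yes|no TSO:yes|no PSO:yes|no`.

SC:no TSO:no PSO:yes

outcome vector order: (P0.R0,P1.R0,P1.R1)
SC (7): <0 0 1> <0 0 2> <0 2 1> <0 2 2> <1 0 1> <1 0 2> <1 2 2>
TSO (7): <0 0 1> <0 0 2> <0 2 1> <0 2 2> <1 0 1> <1 0 2> <1 2 2>
PSO (8): <0 0 1> <0 0 2> <0 2 1> <0 2 2> <1 0 1> <1 0 2> <1 2 1> <1 2 2>
target <1 2 1> ∈ {PSO}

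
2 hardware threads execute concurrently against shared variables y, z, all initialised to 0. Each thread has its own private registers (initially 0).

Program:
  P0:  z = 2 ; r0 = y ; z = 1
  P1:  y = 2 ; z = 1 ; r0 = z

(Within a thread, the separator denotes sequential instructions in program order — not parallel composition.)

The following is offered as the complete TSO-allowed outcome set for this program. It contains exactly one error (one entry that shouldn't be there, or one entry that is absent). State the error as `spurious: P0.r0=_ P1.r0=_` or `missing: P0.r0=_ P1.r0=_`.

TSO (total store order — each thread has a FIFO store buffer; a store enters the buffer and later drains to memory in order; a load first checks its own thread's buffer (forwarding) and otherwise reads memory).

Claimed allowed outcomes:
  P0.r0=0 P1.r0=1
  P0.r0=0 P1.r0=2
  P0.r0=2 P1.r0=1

outcome vector order: (P0.r0,P1.r0)
TSO (4): 01, 02, 21, 22
TSO∖claimed = {22}

missing: P0.r0=2 P1.r0=2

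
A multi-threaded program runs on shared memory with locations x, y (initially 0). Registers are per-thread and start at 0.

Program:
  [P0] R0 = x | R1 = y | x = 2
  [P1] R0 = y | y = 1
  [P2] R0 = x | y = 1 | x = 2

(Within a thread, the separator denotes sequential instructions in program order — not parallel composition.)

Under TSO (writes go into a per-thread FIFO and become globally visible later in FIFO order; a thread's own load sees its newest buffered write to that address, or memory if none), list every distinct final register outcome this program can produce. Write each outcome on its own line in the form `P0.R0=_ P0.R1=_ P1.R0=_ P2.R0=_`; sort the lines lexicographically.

P0.R0=0 P0.R1=0 P1.R0=0 P2.R0=0
P0.R0=0 P0.R1=0 P1.R0=0 P2.R0=2
P0.R0=0 P0.R1=0 P1.R0=1 P2.R0=0
P0.R0=0 P0.R1=0 P1.R0=1 P2.R0=2
P0.R0=0 P0.R1=1 P1.R0=0 P2.R0=0
P0.R0=0 P0.R1=1 P1.R0=0 P2.R0=2
P0.R0=0 P0.R1=1 P1.R0=1 P2.R0=0
P0.R0=2 P0.R1=1 P1.R0=0 P2.R0=0
P0.R0=2 P0.R1=1 P1.R0=1 P2.R0=0

outcome vector order: (P0.R0,P0.R1,P1.R0,P2.R0)
|TSO outcomes| = 9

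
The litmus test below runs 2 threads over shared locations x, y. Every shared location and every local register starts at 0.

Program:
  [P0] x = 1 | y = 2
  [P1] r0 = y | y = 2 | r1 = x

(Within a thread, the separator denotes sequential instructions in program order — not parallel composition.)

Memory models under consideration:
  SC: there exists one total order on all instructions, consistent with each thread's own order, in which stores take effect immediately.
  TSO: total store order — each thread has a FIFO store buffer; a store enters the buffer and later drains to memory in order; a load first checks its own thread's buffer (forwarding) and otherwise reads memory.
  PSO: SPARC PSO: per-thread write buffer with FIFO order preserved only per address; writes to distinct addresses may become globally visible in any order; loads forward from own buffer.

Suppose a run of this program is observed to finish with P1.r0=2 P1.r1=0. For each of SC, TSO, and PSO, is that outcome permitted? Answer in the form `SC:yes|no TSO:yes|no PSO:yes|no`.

outcome vector order: (P1.r0,P1.r1)
SC: 3 outcomes — {00, 01, 21}
TSO: 3 outcomes — {00, 01, 21}
PSO: 4 outcomes — {00, 01, 20, 21}
target 20 ∈ {PSO}

SC:no TSO:no PSO:yes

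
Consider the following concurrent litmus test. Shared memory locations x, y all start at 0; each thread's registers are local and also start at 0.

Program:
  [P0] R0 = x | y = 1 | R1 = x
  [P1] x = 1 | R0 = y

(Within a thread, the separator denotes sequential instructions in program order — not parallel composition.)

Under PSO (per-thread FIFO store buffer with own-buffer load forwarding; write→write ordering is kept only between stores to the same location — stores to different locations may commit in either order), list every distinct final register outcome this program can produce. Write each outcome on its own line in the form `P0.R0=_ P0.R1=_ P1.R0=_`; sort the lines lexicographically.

outcome vector order: (P0.R0,P0.R1,P1.R0)
|PSO outcomes| = 6

P0.R0=0 P0.R1=0 P1.R0=0
P0.R0=0 P0.R1=0 P1.R0=1
P0.R0=0 P0.R1=1 P1.R0=0
P0.R0=0 P0.R1=1 P1.R0=1
P0.R0=1 P0.R1=1 P1.R0=0
P0.R0=1 P0.R1=1 P1.R0=1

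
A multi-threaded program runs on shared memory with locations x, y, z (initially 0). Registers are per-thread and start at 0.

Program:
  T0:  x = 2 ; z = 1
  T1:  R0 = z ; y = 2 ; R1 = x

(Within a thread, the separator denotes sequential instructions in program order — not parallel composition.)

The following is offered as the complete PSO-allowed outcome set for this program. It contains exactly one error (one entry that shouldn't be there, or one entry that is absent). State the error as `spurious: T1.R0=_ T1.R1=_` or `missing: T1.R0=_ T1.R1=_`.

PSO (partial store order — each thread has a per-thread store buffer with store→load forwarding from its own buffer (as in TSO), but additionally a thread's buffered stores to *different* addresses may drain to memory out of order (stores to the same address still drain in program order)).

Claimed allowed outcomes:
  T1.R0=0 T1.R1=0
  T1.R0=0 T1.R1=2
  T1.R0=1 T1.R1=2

missing: T1.R0=1 T1.R1=0

outcome vector order: (T1.R0,T1.R1)
PSO (4): (0,0), (0,2), (1,0), (1,2)
PSO∖claimed = {(1,0)}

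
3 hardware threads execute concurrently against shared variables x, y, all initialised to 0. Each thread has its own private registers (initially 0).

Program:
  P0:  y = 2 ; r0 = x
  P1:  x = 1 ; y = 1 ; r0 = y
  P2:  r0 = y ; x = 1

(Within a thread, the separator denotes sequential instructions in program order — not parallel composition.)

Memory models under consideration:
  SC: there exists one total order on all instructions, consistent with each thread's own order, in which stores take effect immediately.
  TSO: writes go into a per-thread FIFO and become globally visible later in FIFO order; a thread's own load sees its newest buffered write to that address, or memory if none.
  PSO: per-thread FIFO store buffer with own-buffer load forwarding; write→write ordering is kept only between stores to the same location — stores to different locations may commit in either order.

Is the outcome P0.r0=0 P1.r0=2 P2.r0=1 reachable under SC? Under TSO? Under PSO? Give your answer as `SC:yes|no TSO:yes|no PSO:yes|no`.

SC:no TSO:yes PSO:yes

outcome vector order: (P0.r0,P1.r0,P2.r0)
SC (9): 010; 011; 012; 110; 111; 112; 120; 121; 122
TSO (12): 010; 011; 012; 020; 021; 022; 110; 111; 112; 120; 121; 122
PSO (12): 010; 011; 012; 020; 021; 022; 110; 111; 112; 120; 121; 122
target 021 ∈ {TSO,PSO}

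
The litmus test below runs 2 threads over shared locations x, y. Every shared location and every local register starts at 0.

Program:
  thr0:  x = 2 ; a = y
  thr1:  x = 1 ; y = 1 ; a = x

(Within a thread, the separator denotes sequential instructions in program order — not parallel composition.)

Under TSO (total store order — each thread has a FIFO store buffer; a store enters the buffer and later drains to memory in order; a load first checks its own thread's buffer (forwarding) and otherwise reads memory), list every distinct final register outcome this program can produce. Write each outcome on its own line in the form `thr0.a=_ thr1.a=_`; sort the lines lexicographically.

thr0.a=0 thr1.a=1
thr0.a=0 thr1.a=2
thr0.a=1 thr1.a=1
thr0.a=1 thr1.a=2

outcome vector order: (thr0.a,thr1.a)
|TSO outcomes| = 4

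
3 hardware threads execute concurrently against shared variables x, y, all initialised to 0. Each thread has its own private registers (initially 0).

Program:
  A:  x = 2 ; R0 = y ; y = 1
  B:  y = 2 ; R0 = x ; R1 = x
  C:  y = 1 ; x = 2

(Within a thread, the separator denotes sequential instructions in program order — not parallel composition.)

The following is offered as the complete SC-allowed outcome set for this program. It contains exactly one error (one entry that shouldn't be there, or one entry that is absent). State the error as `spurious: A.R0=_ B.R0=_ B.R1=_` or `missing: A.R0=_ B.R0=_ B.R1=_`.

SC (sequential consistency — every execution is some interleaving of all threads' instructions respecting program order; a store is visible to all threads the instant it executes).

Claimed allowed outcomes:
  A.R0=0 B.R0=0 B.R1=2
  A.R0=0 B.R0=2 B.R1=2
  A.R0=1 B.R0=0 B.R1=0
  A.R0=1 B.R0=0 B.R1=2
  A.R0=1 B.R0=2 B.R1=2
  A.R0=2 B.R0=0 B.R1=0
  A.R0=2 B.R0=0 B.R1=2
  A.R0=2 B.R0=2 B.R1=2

spurious: A.R0=0 B.R0=0 B.R1=2

outcome vector order: (A.R0,B.R0,B.R1)
[SC] allowed = {0/2/2, 1/0/0, 1/0/2, 1/2/2, 2/0/0, 2/0/2, 2/2/2}
claimed∖SC = {0/0/2}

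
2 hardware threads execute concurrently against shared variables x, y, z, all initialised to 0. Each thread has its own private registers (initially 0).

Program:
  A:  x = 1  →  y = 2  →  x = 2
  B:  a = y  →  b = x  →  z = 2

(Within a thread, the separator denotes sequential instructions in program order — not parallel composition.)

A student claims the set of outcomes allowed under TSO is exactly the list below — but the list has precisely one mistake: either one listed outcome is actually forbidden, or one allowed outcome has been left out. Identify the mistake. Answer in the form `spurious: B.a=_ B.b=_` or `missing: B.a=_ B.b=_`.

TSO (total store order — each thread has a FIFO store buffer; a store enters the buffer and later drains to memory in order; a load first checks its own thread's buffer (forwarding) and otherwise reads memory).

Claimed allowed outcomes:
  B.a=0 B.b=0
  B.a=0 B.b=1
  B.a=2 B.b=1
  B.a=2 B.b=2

missing: B.a=0 B.b=2

outcome vector order: (B.a,B.b)
TSO (5): 0/0, 0/1, 0/2, 2/1, 2/2
TSO∖claimed = {0/2}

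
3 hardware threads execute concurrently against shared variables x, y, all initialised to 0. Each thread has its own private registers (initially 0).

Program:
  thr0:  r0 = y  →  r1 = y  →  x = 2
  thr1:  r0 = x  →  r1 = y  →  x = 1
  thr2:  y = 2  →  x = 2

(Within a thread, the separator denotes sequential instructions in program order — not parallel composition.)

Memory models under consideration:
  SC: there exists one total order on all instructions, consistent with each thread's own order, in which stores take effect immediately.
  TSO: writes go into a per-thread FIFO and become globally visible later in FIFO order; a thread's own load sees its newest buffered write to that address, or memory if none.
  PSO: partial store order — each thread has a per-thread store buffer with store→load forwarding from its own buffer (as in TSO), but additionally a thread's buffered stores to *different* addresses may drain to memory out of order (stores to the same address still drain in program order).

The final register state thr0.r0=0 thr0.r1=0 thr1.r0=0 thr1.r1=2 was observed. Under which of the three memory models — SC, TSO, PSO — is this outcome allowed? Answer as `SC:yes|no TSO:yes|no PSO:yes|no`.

SC:yes TSO:yes PSO:yes

outcome vector order: (thr0.r0,thr0.r1,thr1.r0,thr1.r1)
SC: 10 outcomes — {<0 0 0 0>; <0 0 0 2>; <0 0 2 0>; <0 0 2 2>; <0 2 0 0>; <0 2 0 2>; <0 2 2 2>; <2 2 0 0>; <2 2 0 2>; <2 2 2 2>}
TSO: 10 outcomes — {<0 0 0 0>; <0 0 0 2>; <0 0 2 0>; <0 0 2 2>; <0 2 0 0>; <0 2 0 2>; <0 2 2 2>; <2 2 0 0>; <2 2 0 2>; <2 2 2 2>}
PSO: 12 outcomes — {<0 0 0 0>; <0 0 0 2>; <0 0 2 0>; <0 0 2 2>; <0 2 0 0>; <0 2 0 2>; <0 2 2 0>; <0 2 2 2>; <2 2 0 0>; <2 2 0 2>; <2 2 2 0>; <2 2 2 2>}
target <0 0 0 2> ∈ {SC,TSO,PSO}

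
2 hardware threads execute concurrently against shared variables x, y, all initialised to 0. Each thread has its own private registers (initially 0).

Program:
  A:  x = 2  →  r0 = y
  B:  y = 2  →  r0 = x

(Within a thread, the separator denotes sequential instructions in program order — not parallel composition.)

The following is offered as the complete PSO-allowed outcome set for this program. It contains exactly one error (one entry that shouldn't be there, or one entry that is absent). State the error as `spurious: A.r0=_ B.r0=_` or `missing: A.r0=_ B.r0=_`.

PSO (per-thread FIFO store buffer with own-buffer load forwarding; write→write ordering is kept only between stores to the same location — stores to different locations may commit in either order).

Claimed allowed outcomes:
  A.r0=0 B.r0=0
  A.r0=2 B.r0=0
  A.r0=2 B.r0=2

outcome vector order: (A.r0,B.r0)
PSO: 4 outcomes — {0/0; 0/2; 2/0; 2/2}
PSO∖claimed = {0/2}

missing: A.r0=0 B.r0=2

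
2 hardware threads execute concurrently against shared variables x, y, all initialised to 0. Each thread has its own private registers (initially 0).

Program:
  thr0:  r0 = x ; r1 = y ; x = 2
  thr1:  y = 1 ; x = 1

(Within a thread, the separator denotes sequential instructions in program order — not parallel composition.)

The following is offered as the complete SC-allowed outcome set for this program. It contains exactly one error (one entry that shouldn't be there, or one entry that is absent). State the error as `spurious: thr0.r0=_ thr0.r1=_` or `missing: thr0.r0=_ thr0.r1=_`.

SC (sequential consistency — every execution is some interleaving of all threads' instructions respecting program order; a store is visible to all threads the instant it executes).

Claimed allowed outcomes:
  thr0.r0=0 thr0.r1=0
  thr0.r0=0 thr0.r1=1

missing: thr0.r0=1 thr0.r1=1

outcome vector order: (thr0.r0,thr0.r1)
SC: 3 outcomes — {(0,0) (0,1) (1,1)}
SC∖claimed = {(1,1)}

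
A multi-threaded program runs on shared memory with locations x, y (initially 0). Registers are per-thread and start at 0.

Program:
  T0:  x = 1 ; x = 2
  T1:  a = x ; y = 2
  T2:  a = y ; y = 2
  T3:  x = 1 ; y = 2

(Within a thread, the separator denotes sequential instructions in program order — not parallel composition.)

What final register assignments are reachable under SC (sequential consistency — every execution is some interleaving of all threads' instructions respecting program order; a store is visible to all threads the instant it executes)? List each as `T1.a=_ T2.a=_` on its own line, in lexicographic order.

T1.a=0 T2.a=0
T1.a=0 T2.a=2
T1.a=1 T2.a=0
T1.a=1 T2.a=2
T1.a=2 T2.a=0
T1.a=2 T2.a=2

outcome vector order: (T1.a,T2.a)
|SC outcomes| = 6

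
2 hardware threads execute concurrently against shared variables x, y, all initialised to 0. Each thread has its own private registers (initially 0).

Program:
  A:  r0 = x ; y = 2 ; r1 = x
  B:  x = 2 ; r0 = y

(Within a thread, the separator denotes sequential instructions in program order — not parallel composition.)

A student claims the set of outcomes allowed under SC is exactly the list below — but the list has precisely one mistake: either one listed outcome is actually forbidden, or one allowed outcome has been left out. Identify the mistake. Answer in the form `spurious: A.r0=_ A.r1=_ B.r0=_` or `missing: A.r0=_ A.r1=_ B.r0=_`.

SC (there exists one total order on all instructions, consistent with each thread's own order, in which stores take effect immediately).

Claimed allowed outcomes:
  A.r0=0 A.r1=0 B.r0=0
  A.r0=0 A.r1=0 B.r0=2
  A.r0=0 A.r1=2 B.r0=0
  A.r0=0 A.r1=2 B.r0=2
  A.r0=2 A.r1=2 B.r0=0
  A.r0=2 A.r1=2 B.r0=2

spurious: A.r0=0 A.r1=0 B.r0=0

outcome vector order: (A.r0,A.r1,B.r0)
under SC → 0/0/2, 0/2/0, 0/2/2, 2/2/0, 2/2/2
claimed∖SC = {0/0/0}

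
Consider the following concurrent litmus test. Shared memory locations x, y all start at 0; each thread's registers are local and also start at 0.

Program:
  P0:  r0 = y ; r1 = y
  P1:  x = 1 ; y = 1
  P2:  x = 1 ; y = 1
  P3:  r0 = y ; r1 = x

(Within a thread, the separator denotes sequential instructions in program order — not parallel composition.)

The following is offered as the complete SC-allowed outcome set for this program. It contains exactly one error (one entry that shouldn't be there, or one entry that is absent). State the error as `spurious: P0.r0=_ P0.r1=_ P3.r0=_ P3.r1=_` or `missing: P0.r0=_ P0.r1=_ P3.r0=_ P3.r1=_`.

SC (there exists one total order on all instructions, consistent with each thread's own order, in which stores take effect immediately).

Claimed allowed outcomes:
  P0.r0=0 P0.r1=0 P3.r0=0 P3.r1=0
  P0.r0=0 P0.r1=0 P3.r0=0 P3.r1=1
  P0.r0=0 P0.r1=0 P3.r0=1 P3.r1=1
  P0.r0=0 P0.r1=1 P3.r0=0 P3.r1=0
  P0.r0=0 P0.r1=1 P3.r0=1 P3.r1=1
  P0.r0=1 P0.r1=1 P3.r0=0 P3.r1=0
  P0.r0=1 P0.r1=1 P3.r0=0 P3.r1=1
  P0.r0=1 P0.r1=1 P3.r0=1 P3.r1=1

missing: P0.r0=0 P0.r1=1 P3.r0=0 P3.r1=1

outcome vector order: (P0.r0,P0.r1,P3.r0,P3.r1)
under SC → <0 0 0 0>, <0 0 0 1>, <0 0 1 1>, <0 1 0 0>, <0 1 0 1>, <0 1 1 1>, <1 1 0 0>, <1 1 0 1>, <1 1 1 1>
SC∖claimed = {<0 1 0 1>}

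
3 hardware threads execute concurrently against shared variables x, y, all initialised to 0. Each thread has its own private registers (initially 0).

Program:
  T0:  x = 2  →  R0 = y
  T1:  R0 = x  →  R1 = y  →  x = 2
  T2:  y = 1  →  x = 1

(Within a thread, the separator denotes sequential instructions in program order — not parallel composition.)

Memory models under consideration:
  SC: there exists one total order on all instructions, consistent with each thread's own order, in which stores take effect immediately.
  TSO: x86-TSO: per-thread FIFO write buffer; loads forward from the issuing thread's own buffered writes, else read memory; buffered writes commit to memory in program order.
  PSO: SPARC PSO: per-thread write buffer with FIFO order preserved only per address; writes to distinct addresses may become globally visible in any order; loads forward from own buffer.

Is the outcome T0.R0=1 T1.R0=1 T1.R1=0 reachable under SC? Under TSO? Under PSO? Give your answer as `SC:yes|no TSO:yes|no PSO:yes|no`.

SC:no TSO:no PSO:yes

outcome vector order: (T0.R0,T1.R0,T1.R1)
SC: 10 outcomes — {(0,0,0) (0,0,1) (0,1,1) (0,2,0) (0,2,1) (1,0,0) (1,0,1) (1,1,1) (1,2,0) (1,2,1)}
TSO: 10 outcomes — {(0,0,0) (0,0,1) (0,1,1) (0,2,0) (0,2,1) (1,0,0) (1,0,1) (1,1,1) (1,2,0) (1,2,1)}
PSO: 12 outcomes — {(0,0,0) (0,0,1) (0,1,0) (0,1,1) (0,2,0) (0,2,1) (1,0,0) (1,0,1) (1,1,0) (1,1,1) (1,2,0) (1,2,1)}
target (1,1,0) ∈ {PSO}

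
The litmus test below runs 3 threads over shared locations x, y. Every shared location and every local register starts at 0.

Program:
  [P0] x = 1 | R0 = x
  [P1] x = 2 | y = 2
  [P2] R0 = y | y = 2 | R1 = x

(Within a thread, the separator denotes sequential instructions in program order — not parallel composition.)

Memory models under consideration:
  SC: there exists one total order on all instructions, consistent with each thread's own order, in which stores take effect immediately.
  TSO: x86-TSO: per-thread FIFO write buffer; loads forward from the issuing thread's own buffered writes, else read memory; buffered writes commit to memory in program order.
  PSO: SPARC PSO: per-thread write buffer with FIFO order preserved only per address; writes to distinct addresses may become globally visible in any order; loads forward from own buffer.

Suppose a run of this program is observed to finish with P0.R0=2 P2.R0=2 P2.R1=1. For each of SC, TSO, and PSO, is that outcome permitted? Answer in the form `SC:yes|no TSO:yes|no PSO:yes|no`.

outcome vector order: (P0.R0,P2.R0,P2.R1)
[SC] allowed = {1/0/0 1/0/1 1/0/2 1/2/1 1/2/2 2/0/0 2/0/1 2/0/2 2/2/2}
[TSO] allowed = {1/0/0 1/0/1 1/0/2 1/2/1 1/2/2 2/0/0 2/0/1 2/0/2 2/2/2}
[PSO] allowed = {1/0/0 1/0/1 1/0/2 1/2/0 1/2/1 1/2/2 2/0/0 2/0/1 2/0/2 2/2/0 2/2/1 2/2/2}
target 2/2/1 ∈ {PSO}

SC:no TSO:no PSO:yes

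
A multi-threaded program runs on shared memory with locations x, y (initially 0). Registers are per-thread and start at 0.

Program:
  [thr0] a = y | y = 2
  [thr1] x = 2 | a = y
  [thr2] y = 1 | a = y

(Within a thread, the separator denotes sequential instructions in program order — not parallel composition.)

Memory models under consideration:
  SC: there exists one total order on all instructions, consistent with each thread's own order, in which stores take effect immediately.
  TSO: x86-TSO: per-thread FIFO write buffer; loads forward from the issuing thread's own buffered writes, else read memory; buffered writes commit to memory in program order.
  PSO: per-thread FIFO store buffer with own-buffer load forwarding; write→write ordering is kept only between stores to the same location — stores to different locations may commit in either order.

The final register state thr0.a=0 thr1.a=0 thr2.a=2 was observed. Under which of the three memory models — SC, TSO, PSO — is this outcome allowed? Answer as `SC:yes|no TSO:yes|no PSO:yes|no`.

SC:yes TSO:yes PSO:yes

outcome vector order: (thr0.a,thr1.a,thr2.a)
under SC → 001, 002, 011, 012, 021, 022, 101, 102, 111, 112, 121, 122
under TSO → 001, 002, 011, 012, 021, 022, 101, 102, 111, 112, 121, 122
under PSO → 001, 002, 011, 012, 021, 022, 101, 102, 111, 112, 121, 122
target 002 ∈ {SC,TSO,PSO}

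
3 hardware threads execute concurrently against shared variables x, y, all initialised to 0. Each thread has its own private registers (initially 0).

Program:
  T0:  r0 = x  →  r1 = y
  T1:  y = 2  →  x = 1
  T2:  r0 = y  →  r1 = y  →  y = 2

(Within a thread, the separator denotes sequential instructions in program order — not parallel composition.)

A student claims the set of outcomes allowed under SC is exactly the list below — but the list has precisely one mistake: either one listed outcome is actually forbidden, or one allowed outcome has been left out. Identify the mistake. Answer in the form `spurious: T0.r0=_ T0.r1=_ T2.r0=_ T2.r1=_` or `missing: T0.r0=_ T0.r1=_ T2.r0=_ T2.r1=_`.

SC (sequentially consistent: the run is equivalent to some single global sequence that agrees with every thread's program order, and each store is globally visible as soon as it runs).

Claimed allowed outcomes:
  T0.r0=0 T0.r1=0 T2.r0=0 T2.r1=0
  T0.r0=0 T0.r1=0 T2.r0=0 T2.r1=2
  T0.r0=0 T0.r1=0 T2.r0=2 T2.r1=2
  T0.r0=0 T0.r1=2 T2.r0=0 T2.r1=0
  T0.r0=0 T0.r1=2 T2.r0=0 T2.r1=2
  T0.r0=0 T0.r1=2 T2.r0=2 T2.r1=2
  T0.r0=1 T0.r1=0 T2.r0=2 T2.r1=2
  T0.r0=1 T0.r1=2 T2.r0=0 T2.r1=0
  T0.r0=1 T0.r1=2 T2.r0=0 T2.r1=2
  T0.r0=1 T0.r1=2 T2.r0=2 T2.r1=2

outcome vector order: (T0.r0,T0.r1,T2.r0,T2.r1)
[SC] allowed = {0000 0002 0022 0200 0202 0222 1200 1202 1222}
claimed∖SC = {1022}

spurious: T0.r0=1 T0.r1=0 T2.r0=2 T2.r1=2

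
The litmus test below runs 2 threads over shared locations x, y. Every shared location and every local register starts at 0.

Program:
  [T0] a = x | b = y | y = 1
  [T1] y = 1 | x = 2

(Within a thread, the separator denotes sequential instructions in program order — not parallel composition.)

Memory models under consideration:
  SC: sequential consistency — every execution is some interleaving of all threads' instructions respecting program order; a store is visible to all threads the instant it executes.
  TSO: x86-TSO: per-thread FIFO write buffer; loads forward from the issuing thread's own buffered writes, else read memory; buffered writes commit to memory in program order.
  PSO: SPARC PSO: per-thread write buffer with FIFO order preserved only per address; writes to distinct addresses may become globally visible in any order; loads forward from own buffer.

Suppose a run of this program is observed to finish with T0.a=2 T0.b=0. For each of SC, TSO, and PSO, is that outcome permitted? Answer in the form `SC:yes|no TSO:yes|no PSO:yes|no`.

outcome vector order: (T0.a,T0.b)
SC (3): 00, 01, 21
TSO (3): 00, 01, 21
PSO (4): 00, 01, 20, 21
target 20 ∈ {PSO}

SC:no TSO:no PSO:yes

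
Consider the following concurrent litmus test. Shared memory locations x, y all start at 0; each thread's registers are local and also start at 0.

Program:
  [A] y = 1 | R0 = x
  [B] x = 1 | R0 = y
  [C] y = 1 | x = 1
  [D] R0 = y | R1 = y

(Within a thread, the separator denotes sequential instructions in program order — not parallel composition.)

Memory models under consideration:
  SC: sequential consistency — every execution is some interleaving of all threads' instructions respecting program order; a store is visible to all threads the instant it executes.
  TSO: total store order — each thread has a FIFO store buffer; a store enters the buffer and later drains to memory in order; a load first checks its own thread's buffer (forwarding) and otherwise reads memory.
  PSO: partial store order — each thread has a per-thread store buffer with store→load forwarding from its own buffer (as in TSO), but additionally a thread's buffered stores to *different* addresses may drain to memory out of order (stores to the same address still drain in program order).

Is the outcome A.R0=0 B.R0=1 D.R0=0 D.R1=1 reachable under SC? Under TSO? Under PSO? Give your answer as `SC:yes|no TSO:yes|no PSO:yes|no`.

SC:yes TSO:yes PSO:yes

outcome vector order: (A.R0,B.R0,D.R0,D.R1)
SC (9): (0,1,0,0) (0,1,0,1) (0,1,1,1) (1,0,0,0) (1,0,0,1) (1,0,1,1) (1,1,0,0) (1,1,0,1) (1,1,1,1)
TSO (12): (0,0,0,0) (0,0,0,1) (0,0,1,1) (0,1,0,0) (0,1,0,1) (0,1,1,1) (1,0,0,0) (1,0,0,1) (1,0,1,1) (1,1,0,0) (1,1,0,1) (1,1,1,1)
PSO (12): (0,0,0,0) (0,0,0,1) (0,0,1,1) (0,1,0,0) (0,1,0,1) (0,1,1,1) (1,0,0,0) (1,0,0,1) (1,0,1,1) (1,1,0,0) (1,1,0,1) (1,1,1,1)
target (0,1,0,1) ∈ {SC,TSO,PSO}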